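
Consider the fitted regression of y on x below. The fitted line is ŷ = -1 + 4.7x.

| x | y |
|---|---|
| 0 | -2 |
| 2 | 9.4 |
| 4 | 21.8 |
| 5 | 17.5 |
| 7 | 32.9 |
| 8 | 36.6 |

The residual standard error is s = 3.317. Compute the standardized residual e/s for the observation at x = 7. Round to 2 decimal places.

ŷ = -1 + 4.7·7 = 31.9
e = 32.9 − 31.9 = 1
e/s = 1 / 3.317 = 0.30

0.30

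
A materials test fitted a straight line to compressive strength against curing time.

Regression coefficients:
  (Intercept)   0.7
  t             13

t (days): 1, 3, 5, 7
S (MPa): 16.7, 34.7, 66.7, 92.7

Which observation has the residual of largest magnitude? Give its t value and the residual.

t=1: ŷ = 0.7 + 13·1 = 13.7; r = 16.7 − 13.7 = 3
t=3: ŷ = 0.7 + 13·3 = 39.7; r = 34.7 − 39.7 = -5
t=5: ŷ = 0.7 + 13·5 = 65.7; r = 66.7 − 65.7 = 1
t=7: ŷ = 0.7 + 13·7 = 91.7; r = 92.7 − 91.7 = 1
Largest |r| is 5 at t = 3, residual -5.

t = 3, r = -5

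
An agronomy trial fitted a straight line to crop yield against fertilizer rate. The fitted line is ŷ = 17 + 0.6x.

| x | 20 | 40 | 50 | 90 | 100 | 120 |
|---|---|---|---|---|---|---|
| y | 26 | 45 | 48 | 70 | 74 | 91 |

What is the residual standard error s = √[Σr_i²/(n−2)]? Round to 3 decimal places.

s = 3.162

x=20: ŷ = 17 + 0.6·20 = 29; r = 26 − 29 = -3
x=40: ŷ = 17 + 0.6·40 = 41; r = 45 − 41 = 4
x=50: ŷ = 17 + 0.6·50 = 47; r = 48 − 47 = 1
x=90: ŷ = 17 + 0.6·90 = 71; r = 70 − 71 = -1
x=100: ŷ = 17 + 0.6·100 = 77; r = 74 − 77 = -3
x=120: ŷ = 17 + 0.6·120 = 89; r = 91 − 89 = 2
SSE = 9 + 16 + 1 + 1 + 9 + 4 = 40
s = √(40/4) = √10 ≈ 3.162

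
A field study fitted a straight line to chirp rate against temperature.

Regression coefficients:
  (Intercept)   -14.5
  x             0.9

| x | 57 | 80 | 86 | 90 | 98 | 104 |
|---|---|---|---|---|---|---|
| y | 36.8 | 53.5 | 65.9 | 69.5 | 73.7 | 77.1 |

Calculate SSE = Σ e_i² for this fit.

SSE = 38

x=57: ŷ = -14.5 + 0.9·57 = 36.8; e = 36.8 − 36.8 = 0
x=80: ŷ = -14.5 + 0.9·80 = 57.5; e = 53.5 − 57.5 = -4
x=86: ŷ = -14.5 + 0.9·86 = 62.9; e = 65.9 − 62.9 = 3
x=90: ŷ = -14.5 + 0.9·90 = 66.5; e = 69.5 − 66.5 = 3
x=98: ŷ = -14.5 + 0.9·98 = 73.7; e = 73.7 − 73.7 = 0
x=104: ŷ = -14.5 + 0.9·104 = 79.1; e = 77.1 − 79.1 = -2
SSE = 0 + 16 + 9 + 9 + 0 + 4 = 38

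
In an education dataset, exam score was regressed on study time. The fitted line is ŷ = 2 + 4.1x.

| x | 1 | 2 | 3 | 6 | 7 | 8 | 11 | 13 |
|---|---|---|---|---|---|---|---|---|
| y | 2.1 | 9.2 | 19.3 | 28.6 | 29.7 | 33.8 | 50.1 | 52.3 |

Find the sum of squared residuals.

SSE = 66

x=1: ŷ = 2 + 4.1·1 = 6.1; e = 2.1 − 6.1 = -4
x=2: ŷ = 2 + 4.1·2 = 10.2; e = 9.2 − 10.2 = -1
x=3: ŷ = 2 + 4.1·3 = 14.3; e = 19.3 − 14.3 = 5
x=6: ŷ = 2 + 4.1·6 = 26.6; e = 28.6 − 26.6 = 2
x=7: ŷ = 2 + 4.1·7 = 30.7; e = 29.7 − 30.7 = -1
x=8: ŷ = 2 + 4.1·8 = 34.8; e = 33.8 − 34.8 = -1
x=11: ŷ = 2 + 4.1·11 = 47.1; e = 50.1 − 47.1 = 3
x=13: ŷ = 2 + 4.1·13 = 55.3; e = 52.3 − 55.3 = -3
SSE = 16 + 1 + 25 + 4 + 1 + 1 + 9 + 9 = 66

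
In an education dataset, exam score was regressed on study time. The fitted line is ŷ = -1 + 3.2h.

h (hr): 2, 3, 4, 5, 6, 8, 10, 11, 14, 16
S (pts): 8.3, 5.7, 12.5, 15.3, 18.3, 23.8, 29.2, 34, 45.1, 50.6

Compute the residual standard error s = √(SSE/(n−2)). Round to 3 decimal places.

h=2: ŷ = -1 + 3.2·2 = 5.4; r = 8.3 − 5.4 = 2.9
h=3: ŷ = -1 + 3.2·3 = 8.6; r = 5.7 − 8.6 = -2.9
h=4: ŷ = -1 + 3.2·4 = 11.8; r = 12.5 − 11.8 = 0.7
h=5: ŷ = -1 + 3.2·5 = 15; r = 15.3 − 15 = 0.3
h=6: ŷ = -1 + 3.2·6 = 18.2; r = 18.3 − 18.2 = 0.1
h=8: ŷ = -1 + 3.2·8 = 24.6; r = 23.8 − 24.6 = -0.8
h=10: ŷ = -1 + 3.2·10 = 31; r = 29.2 − 31 = -1.8
h=11: ŷ = -1 + 3.2·11 = 34.2; r = 34 − 34.2 = -0.2
h=14: ŷ = -1 + 3.2·14 = 43.8; r = 45.1 − 43.8 = 1.3
h=16: ŷ = -1 + 3.2·16 = 50.2; r = 50.6 − 50.2 = 0.4
SSE = 8.41 + 8.41 + 0.49 + 0.09 + 0.01 + 0.64 + 3.24 + 0.04 + 1.69 + 0.16 = 23.18
s = √(23.18/8) = √2.8975 ≈ 1.702

s = 1.702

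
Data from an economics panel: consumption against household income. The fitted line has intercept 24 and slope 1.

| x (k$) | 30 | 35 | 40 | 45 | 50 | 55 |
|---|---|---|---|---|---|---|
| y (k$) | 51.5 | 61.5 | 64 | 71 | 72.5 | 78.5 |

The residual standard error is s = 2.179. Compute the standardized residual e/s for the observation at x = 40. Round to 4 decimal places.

0.0000

ŷ = 24 + 40 = 64
e = 64 − 64 = 0
e/s = 0 / 2.179 = 0.0000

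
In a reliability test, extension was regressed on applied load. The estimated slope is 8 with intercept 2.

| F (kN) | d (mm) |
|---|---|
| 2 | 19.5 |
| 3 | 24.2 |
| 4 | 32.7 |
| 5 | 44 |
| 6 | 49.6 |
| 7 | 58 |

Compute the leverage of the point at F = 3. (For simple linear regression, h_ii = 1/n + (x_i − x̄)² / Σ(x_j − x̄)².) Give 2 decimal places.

F̄ = (2 + 3 + 4 + 5 + 6 + 7)/6 = 4.5
Σ(F − F̄)² = 6.25 + 2.25 + 0.25 + 0.25 + 2.25 + 6.25 = 17.5
h = 1/6 + (-1.5)²/17.5 = 0.166667 + 0.128571 = 0.30

h = 0.30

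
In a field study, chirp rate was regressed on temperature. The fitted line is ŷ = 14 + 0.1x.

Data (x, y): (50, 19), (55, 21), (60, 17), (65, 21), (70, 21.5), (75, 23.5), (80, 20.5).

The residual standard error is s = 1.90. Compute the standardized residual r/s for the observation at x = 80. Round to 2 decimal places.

-0.79

ŷ = 14 + 0.1·80 = 22
r = 20.5 − 22 = -1.5
r/s = -1.5 / 1.90 = -0.79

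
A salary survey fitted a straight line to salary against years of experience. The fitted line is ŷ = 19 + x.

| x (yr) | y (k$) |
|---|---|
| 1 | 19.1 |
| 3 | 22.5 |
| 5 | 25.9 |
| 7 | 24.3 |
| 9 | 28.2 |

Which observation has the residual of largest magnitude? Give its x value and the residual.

x = 5, e = 1.9

x=1: ŷ = 19 + 1 = 20; e = 19.1 − 20 = -0.9
x=3: ŷ = 19 + 3 = 22; e = 22.5 − 22 = 0.5
x=5: ŷ = 19 + 5 = 24; e = 25.9 − 24 = 1.9
x=7: ŷ = 19 + 7 = 26; e = 24.3 − 26 = -1.7
x=9: ŷ = 19 + 9 = 28; e = 28.2 − 28 = 0.2
Largest |e| is 1.9 at x = 5, residual 1.9.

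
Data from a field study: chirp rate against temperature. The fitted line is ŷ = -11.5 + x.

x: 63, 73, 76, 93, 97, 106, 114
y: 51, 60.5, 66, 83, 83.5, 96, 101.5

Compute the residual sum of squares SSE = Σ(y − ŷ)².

x=63: ŷ = -11.5 + 63 = 51.5; e = 51 − 51.5 = -0.5
x=73: ŷ = -11.5 + 73 = 61.5; e = 60.5 − 61.5 = -1
x=76: ŷ = -11.5 + 76 = 64.5; e = 66 − 64.5 = 1.5
x=93: ŷ = -11.5 + 93 = 81.5; e = 83 − 81.5 = 1.5
x=97: ŷ = -11.5 + 97 = 85.5; e = 83.5 − 85.5 = -2
x=106: ŷ = -11.5 + 106 = 94.5; e = 96 − 94.5 = 1.5
x=114: ŷ = -11.5 + 114 = 102.5; e = 101.5 − 102.5 = -1
SSE = 0.25 + 1 + 2.25 + 2.25 + 4 + 2.25 + 1 = 13

SSE = 13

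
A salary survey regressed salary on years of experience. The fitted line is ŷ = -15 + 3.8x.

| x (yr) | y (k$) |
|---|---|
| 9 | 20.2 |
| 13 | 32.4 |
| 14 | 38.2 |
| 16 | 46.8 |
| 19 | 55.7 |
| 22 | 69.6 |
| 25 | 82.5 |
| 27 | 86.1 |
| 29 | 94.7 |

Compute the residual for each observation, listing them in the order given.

x=9: ŷ = -15 + 3.8·9 = 19.2; r = 20.2 − 19.2 = 1
x=13: ŷ = -15 + 3.8·13 = 34.4; r = 32.4 − 34.4 = -2
x=14: ŷ = -15 + 3.8·14 = 38.2; r = 38.2 − 38.2 = 0
x=16: ŷ = -15 + 3.8·16 = 45.8; r = 46.8 − 45.8 = 1
x=19: ŷ = -15 + 3.8·19 = 57.2; r = 55.7 − 57.2 = -1.5
x=22: ŷ = -15 + 3.8·22 = 68.6; r = 69.6 − 68.6 = 1
x=25: ŷ = -15 + 3.8·25 = 80; r = 82.5 − 80 = 2.5
x=27: ŷ = -15 + 3.8·27 = 87.6; r = 86.1 − 87.6 = -1.5
x=29: ŷ = -15 + 3.8·29 = 95.2; r = 94.7 − 95.2 = -0.5

1, -2, 0, 1, -1.5, 1, 2.5, -1.5, -0.5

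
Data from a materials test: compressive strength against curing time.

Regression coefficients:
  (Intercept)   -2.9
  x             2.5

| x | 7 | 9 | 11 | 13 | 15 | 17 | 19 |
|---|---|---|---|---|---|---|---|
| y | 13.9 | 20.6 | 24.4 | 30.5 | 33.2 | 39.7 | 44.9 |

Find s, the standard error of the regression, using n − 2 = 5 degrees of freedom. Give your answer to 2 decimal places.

x=7: ŷ = -2.9 + 2.5·7 = 14.6; r = 13.9 − 14.6 = -0.7
x=9: ŷ = -2.9 + 2.5·9 = 19.6; r = 20.6 − 19.6 = 1
x=11: ŷ = -2.9 + 2.5·11 = 24.6; r = 24.4 − 24.6 = -0.2
x=13: ŷ = -2.9 + 2.5·13 = 29.6; r = 30.5 − 29.6 = 0.9
x=15: ŷ = -2.9 + 2.5·15 = 34.6; r = 33.2 − 34.6 = -1.4
x=17: ŷ = -2.9 + 2.5·17 = 39.6; r = 39.7 − 39.6 = 0.1
x=19: ŷ = -2.9 + 2.5·19 = 44.6; r = 44.9 − 44.6 = 0.3
SSE = 0.49 + 1 + 0.04 + 0.81 + 1.96 + 0.01 + 0.09 = 4.4
s = √(4.4/5) = √0.88 ≈ 0.94

s = 0.94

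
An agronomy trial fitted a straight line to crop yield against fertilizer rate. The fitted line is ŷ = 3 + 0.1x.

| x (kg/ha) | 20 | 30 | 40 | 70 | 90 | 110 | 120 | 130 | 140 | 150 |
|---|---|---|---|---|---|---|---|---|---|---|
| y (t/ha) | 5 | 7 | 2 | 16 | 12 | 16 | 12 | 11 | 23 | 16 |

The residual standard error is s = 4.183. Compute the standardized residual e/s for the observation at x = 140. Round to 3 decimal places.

ŷ = 3 + 0.1·140 = 17
e = 23 − 17 = 6
e/s = 6 / 4.183 = 1.434

1.434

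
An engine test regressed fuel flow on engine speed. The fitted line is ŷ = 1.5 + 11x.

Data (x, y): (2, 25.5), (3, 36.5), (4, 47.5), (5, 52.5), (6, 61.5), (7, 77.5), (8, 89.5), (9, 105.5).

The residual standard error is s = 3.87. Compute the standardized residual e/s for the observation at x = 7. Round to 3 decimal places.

ŷ = 1.5 + 11·7 = 78.5
e = 77.5 − 78.5 = -1
e/s = -1 / 3.87 = -0.258

-0.258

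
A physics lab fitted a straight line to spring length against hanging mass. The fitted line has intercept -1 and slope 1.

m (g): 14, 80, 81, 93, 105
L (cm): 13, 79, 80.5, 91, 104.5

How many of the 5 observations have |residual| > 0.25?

m=14: ŷ = -1 + 14 = 13; e = 13 − 13 = 0
m=80: ŷ = -1 + 80 = 79; e = 79 − 79 = 0
m=81: ŷ = -1 + 81 = 80; e = 80.5 − 80 = 0.5
m=93: ŷ = -1 + 93 = 92; e = 91 − 92 = -1
m=105: ŷ = -1 + 105 = 104; e = 104.5 − 104 = 0.5
|e| > 0.25: m=81 (|e|=0.5), m=93 (|e|=1), m=105 (|e|=0.5) → 3

3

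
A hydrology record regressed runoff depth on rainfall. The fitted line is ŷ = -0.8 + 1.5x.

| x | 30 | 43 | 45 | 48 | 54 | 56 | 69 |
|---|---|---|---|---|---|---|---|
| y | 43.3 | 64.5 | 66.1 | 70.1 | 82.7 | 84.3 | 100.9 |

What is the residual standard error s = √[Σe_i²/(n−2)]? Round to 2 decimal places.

s = 1.66

x=30: ŷ = -0.8 + 1.5·30 = 44.2; e = 43.3 − 44.2 = -0.9
x=43: ŷ = -0.8 + 1.5·43 = 63.7; e = 64.5 − 63.7 = 0.8
x=45: ŷ = -0.8 + 1.5·45 = 66.7; e = 66.1 − 66.7 = -0.6
x=48: ŷ = -0.8 + 1.5·48 = 71.2; e = 70.1 − 71.2 = -1.1
x=54: ŷ = -0.8 + 1.5·54 = 80.2; e = 82.7 − 80.2 = 2.5
x=56: ŷ = -0.8 + 1.5·56 = 83.2; e = 84.3 − 83.2 = 1.1
x=69: ŷ = -0.8 + 1.5·69 = 102.7; e = 100.9 − 102.7 = -1.8
SSE = 0.81 + 0.64 + 0.36 + 1.21 + 6.25 + 1.21 + 3.24 = 13.72
s = √(13.72/5) = √2.744 ≈ 1.66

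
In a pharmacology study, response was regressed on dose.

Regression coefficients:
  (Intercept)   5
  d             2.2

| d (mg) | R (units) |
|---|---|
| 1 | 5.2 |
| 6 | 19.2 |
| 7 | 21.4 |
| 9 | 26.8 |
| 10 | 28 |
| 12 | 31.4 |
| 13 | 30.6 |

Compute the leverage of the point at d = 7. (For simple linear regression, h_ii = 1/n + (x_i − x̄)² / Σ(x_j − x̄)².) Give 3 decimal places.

h = 0.159

d̄ = (1 + 6 + 7 + 9 + 10 + 12 + 13)/7 = 8.28571
Σ(d − d̄)² = 53.0816 + 5.22449 + 1.65306 + 0.510204 + 2.93878 + 13.7959 + 22.2245 = 99.4286
h = 1/7 + (-1.28571)²/99.4286 = 0.142857 + 0.0166256 = 0.159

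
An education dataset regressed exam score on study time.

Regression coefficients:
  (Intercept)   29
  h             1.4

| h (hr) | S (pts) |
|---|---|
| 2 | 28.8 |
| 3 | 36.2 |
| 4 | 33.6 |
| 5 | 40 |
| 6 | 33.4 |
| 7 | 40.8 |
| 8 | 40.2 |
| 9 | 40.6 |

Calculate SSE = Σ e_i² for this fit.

h=2: Ŝ = 29 + 1.4·2 = 31.8; e = 28.8 − 31.8 = -3
h=3: Ŝ = 29 + 1.4·3 = 33.2; e = 36.2 − 33.2 = 3
h=4: Ŝ = 29 + 1.4·4 = 34.6; e = 33.6 − 34.6 = -1
h=5: Ŝ = 29 + 1.4·5 = 36; e = 40 − 36 = 4
h=6: Ŝ = 29 + 1.4·6 = 37.4; e = 33.4 − 37.4 = -4
h=7: Ŝ = 29 + 1.4·7 = 38.8; e = 40.8 − 38.8 = 2
h=8: Ŝ = 29 + 1.4·8 = 40.2; e = 40.2 − 40.2 = 0
h=9: Ŝ = 29 + 1.4·9 = 41.6; e = 40.6 − 41.6 = -1
SSE = 9 + 9 + 1 + 16 + 16 + 4 + 0 + 1 = 56

SSE = 56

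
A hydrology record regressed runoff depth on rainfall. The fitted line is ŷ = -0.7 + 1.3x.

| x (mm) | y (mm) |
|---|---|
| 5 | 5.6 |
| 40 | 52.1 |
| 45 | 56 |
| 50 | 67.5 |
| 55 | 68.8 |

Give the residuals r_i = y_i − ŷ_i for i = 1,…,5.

x=5: ŷ = -0.7 + 1.3·5 = 5.8; r = 5.6 − 5.8 = -0.2
x=40: ŷ = -0.7 + 1.3·40 = 51.3; r = 52.1 − 51.3 = 0.8
x=45: ŷ = -0.7 + 1.3·45 = 57.8; r = 56 − 57.8 = -1.8
x=50: ŷ = -0.7 + 1.3·50 = 64.3; r = 67.5 − 64.3 = 3.2
x=55: ŷ = -0.7 + 1.3·55 = 70.8; r = 68.8 − 70.8 = -2

-0.2, 0.8, -1.8, 3.2, -2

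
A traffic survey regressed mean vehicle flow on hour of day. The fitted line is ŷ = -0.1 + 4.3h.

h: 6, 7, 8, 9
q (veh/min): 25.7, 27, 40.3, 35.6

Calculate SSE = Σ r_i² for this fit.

SSE = 54

h=6: ŷ = -0.1 + 4.3·6 = 25.7; r = 25.7 − 25.7 = 0
h=7: ŷ = -0.1 + 4.3·7 = 30; r = 27 − 30 = -3
h=8: ŷ = -0.1 + 4.3·8 = 34.3; r = 40.3 − 34.3 = 6
h=9: ŷ = -0.1 + 4.3·9 = 38.6; r = 35.6 − 38.6 = -3
SSE = 0 + 9 + 36 + 9 = 54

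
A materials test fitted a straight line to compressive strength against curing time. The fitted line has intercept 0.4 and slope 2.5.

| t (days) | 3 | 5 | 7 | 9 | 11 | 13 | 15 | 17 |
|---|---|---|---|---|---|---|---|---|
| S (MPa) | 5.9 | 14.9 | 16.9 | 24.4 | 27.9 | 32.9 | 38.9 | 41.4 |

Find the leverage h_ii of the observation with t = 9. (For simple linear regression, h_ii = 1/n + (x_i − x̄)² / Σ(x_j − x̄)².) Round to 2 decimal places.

h = 0.13

t̄ = (3 + 5 + 7 + 9 + 11 + 13 + 15 + 17)/8 = 10
Σ(t − t̄)² = 49 + 25 + 9 + 1 + 1 + 9 + 25 + 49 = 168
h = 1/8 + (-1)²/168 = 0.125 + 0.00595238 = 0.13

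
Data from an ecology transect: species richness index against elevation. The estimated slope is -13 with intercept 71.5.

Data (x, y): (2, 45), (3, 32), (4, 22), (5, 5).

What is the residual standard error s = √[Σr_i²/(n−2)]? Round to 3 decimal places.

x=2: ŷ = 71.5 − 13·2 = 45.5; r = 45 − 45.5 = -0.5
x=3: ŷ = 71.5 − 13·3 = 32.5; r = 32 − 32.5 = -0.5
x=4: ŷ = 71.5 − 13·4 = 19.5; r = 22 − 19.5 = 2.5
x=5: ŷ = 71.5 − 13·5 = 6.5; r = 5 − 6.5 = -1.5
SSE = 0.25 + 0.25 + 6.25 + 2.25 = 9
s = √(9/2) = √4.5 ≈ 2.121

s = 2.121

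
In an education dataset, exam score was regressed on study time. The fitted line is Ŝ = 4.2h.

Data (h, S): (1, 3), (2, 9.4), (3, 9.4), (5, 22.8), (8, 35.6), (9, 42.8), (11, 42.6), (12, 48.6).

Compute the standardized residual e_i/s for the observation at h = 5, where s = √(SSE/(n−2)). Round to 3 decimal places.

0.564

h=1: Ŝ = 4.2·1 = 4.2; e = 3 − 4.2 = -1.2
h=2: Ŝ = 4.2·2 = 8.4; e = 9.4 − 8.4 = 1
h=3: Ŝ = 4.2·3 = 12.6; e = 9.4 − 12.6 = -3.2
h=5: Ŝ = 4.2·5 = 21; e = 22.8 − 21 = 1.8
h=8: Ŝ = 4.2·8 = 33.6; e = 35.6 − 33.6 = 2
h=9: Ŝ = 4.2·9 = 37.8; e = 42.8 − 37.8 = 5
h=11: Ŝ = 4.2·11 = 46.2; e = 42.6 − 46.2 = -3.6
h=12: Ŝ = 4.2·12 = 50.4; e = 48.6 − 50.4 = -1.8
SSE = 1.44 + 1 + 10.24 + 3.24 + 4 + 25 + 12.96 + 3.24 = 61.12
s = √(61.12/6) = 3.19166
e/s = 1.8 / 3.19166 = 0.564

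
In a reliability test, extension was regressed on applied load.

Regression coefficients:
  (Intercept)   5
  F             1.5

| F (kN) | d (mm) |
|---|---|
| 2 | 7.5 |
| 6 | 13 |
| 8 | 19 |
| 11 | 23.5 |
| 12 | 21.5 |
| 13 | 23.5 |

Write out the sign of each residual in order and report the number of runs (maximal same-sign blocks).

3 runs

F=2: d̂ = 5 + 1.5·2 = 8; r = 7.5 − 8 = -0.5
F=6: d̂ = 5 + 1.5·6 = 14; r = 13 − 14 = -1
F=8: d̂ = 5 + 1.5·8 = 17; r = 19 − 17 = 2
F=11: d̂ = 5 + 1.5·11 = 21.5; r = 23.5 − 21.5 = 2
F=12: d̂ = 5 + 1.5·12 = 23; r = 21.5 − 23 = -1.5
F=13: d̂ = 5 + 1.5·13 = 24.5; r = 23.5 − 24.5 = -1
Signs: − − + + − −
Runs: −×2, +×2, −×2 → 3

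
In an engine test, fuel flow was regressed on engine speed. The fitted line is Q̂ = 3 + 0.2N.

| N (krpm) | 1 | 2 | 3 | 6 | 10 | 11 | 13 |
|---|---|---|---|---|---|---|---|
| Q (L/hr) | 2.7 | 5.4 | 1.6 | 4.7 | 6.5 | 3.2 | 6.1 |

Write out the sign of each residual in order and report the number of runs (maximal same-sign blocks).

N=1: Q̂ = 3 + 0.2·1 = 3.2; e = 2.7 − 3.2 = -0.5
N=2: Q̂ = 3 + 0.2·2 = 3.4; e = 5.4 − 3.4 = 2
N=3: Q̂ = 3 + 0.2·3 = 3.6; e = 1.6 − 3.6 = -2
N=6: Q̂ = 3 + 0.2·6 = 4.2; e = 4.7 − 4.2 = 0.5
N=10: Q̂ = 3 + 0.2·10 = 5; e = 6.5 − 5 = 1.5
N=11: Q̂ = 3 + 0.2·11 = 5.2; e = 3.2 − 5.2 = -2
N=13: Q̂ = 3 + 0.2·13 = 5.6; e = 6.1 − 5.6 = 0.5
Signs: − + − + + − +
Runs: −×1, +×1, −×1, +×2, −×1, +×1 → 6

6 runs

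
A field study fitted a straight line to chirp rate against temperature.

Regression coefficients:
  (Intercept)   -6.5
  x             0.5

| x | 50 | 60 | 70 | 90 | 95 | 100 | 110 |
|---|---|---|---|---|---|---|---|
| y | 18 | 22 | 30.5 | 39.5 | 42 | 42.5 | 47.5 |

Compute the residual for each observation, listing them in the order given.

x=50: ŷ = -6.5 + 0.5·50 = 18.5; r = 18 − 18.5 = -0.5
x=60: ŷ = -6.5 + 0.5·60 = 23.5; r = 22 − 23.5 = -1.5
x=70: ŷ = -6.5 + 0.5·70 = 28.5; r = 30.5 − 28.5 = 2
x=90: ŷ = -6.5 + 0.5·90 = 38.5; r = 39.5 − 38.5 = 1
x=95: ŷ = -6.5 + 0.5·95 = 41; r = 42 − 41 = 1
x=100: ŷ = -6.5 + 0.5·100 = 43.5; r = 42.5 − 43.5 = -1
x=110: ŷ = -6.5 + 0.5·110 = 48.5; r = 47.5 − 48.5 = -1

-0.5, -1.5, 2, 1, 1, -1, -1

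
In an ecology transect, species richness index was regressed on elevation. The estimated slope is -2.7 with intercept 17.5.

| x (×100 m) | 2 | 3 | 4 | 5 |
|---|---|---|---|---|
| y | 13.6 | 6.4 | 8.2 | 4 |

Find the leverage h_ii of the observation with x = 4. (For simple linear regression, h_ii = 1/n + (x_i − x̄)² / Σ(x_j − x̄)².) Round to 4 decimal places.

h = 0.3000

x̄ = (2 + 3 + 4 + 5)/4 = 3.5
Σ(x − x̄)² = 2.25 + 0.25 + 0.25 + 2.25 = 5
h = 1/4 + (0.5)²/5 = 0.25 + 0.05 = 0.3000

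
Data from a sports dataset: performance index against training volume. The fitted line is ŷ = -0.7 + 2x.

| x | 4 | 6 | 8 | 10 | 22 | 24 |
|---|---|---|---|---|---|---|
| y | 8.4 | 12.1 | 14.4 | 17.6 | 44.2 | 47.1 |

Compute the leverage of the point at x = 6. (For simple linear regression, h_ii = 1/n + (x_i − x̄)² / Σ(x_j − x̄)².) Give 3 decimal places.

h = 0.277

x̄ = (4 + 6 + 8 + 10 + 22 + 24)/6 = 12.3333
Σ(x − x̄)² = 69.4444 + 40.1111 + 18.7778 + 5.44444 + 93.4444 + 136.111 = 363.333
h = 1/6 + (-6.33333)²/363.333 = 0.166667 + 0.110398 = 0.277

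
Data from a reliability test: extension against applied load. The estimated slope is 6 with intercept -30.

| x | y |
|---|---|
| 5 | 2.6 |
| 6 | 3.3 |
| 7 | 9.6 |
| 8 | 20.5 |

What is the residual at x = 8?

ŷ = -30 + 6·8 = 18
r = 20.5 − 18 = 2.5

r = 2.5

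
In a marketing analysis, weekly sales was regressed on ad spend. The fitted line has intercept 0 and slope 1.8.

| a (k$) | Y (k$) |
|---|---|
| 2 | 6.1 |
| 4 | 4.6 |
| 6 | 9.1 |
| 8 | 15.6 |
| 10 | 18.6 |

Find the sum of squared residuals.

SSE = 17.7

a=2: Ŷ = 1.8·2 = 3.6; e = 6.1 − 3.6 = 2.5
a=4: Ŷ = 1.8·4 = 7.2; e = 4.6 − 7.2 = -2.6
a=6: Ŷ = 1.8·6 = 10.8; e = 9.1 − 10.8 = -1.7
a=8: Ŷ = 1.8·8 = 14.4; e = 15.6 − 14.4 = 1.2
a=10: Ŷ = 1.8·10 = 18; e = 18.6 − 18 = 0.6
SSE = 6.25 + 6.76 + 2.89 + 1.44 + 0.36 = 17.7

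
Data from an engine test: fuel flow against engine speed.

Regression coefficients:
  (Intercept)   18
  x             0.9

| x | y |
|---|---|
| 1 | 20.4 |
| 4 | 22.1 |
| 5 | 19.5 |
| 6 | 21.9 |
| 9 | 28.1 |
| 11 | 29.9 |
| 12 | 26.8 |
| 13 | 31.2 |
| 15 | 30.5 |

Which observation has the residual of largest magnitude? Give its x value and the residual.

x = 5, r = -3

x=1: ŷ = 18 + 0.9·1 = 18.9; r = 20.4 − 18.9 = 1.5
x=4: ŷ = 18 + 0.9·4 = 21.6; r = 22.1 − 21.6 = 0.5
x=5: ŷ = 18 + 0.9·5 = 22.5; r = 19.5 − 22.5 = -3
x=6: ŷ = 18 + 0.9·6 = 23.4; r = 21.9 − 23.4 = -1.5
x=9: ŷ = 18 + 0.9·9 = 26.1; r = 28.1 − 26.1 = 2
x=11: ŷ = 18 + 0.9·11 = 27.9; r = 29.9 − 27.9 = 2
x=12: ŷ = 18 + 0.9·12 = 28.8; r = 26.8 − 28.8 = -2
x=13: ŷ = 18 + 0.9·13 = 29.7; r = 31.2 − 29.7 = 1.5
x=15: ŷ = 18 + 0.9·15 = 31.5; r = 30.5 − 31.5 = -1
Largest |r| is 3 at x = 5, residual -3.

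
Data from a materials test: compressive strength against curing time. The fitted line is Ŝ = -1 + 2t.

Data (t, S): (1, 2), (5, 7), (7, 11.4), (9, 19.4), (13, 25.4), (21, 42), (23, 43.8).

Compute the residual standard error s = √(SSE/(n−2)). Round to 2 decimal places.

s = 1.78

t=1: Ŝ = -1 + 2·1 = 1; e = 2 − 1 = 1
t=5: Ŝ = -1 + 2·5 = 9; e = 7 − 9 = -2
t=7: Ŝ = -1 + 2·7 = 13; e = 11.4 − 13 = -1.6
t=9: Ŝ = -1 + 2·9 = 17; e = 19.4 − 17 = 2.4
t=13: Ŝ = -1 + 2·13 = 25; e = 25.4 − 25 = 0.4
t=21: Ŝ = -1 + 2·21 = 41; e = 42 − 41 = 1
t=23: Ŝ = -1 + 2·23 = 45; e = 43.8 − 45 = -1.2
SSE = 1 + 4 + 2.56 + 5.76 + 0.16 + 1 + 1.44 = 15.92
s = √(15.92/5) = √3.184 ≈ 1.78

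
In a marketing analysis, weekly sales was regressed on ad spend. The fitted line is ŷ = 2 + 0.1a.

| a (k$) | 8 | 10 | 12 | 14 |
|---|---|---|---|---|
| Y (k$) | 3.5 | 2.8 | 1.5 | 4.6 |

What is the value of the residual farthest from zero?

a=8: ŷ = 2 + 0.1·8 = 2.8; r = 3.5 − 2.8 = 0.7
a=10: ŷ = 2 + 0.1·10 = 3; r = 2.8 − 3 = -0.2
a=12: ŷ = 2 + 0.1·12 = 3.2; r = 1.5 − 3.2 = -1.7
a=14: ŷ = 2 + 0.1·14 = 3.4; r = 4.6 − 3.4 = 1.2
Largest |r| is 1.7 at a = 12, residual -1.7.

r = -1.7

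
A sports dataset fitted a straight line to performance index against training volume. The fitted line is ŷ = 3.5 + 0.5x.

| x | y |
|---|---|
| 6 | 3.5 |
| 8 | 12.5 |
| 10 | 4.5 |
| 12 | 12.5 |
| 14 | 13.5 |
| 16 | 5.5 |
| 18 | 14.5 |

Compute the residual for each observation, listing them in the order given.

-3, 5, -4, 3, 3, -6, 2

x=6: ŷ = 3.5 + 0.5·6 = 6.5; r = 3.5 − 6.5 = -3
x=8: ŷ = 3.5 + 0.5·8 = 7.5; r = 12.5 − 7.5 = 5
x=10: ŷ = 3.5 + 0.5·10 = 8.5; r = 4.5 − 8.5 = -4
x=12: ŷ = 3.5 + 0.5·12 = 9.5; r = 12.5 − 9.5 = 3
x=14: ŷ = 3.5 + 0.5·14 = 10.5; r = 13.5 − 10.5 = 3
x=16: ŷ = 3.5 + 0.5·16 = 11.5; r = 5.5 − 11.5 = -6
x=18: ŷ = 3.5 + 0.5·18 = 12.5; r = 14.5 − 12.5 = 2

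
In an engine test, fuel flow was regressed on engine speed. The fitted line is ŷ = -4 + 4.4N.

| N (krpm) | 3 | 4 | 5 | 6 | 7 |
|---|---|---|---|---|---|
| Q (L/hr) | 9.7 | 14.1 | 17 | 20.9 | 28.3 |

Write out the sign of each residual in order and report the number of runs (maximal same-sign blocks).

N=3: ŷ = -4 + 4.4·3 = 9.2; r = 9.7 − 9.2 = 0.5
N=4: ŷ = -4 + 4.4·4 = 13.6; r = 14.1 − 13.6 = 0.5
N=5: ŷ = -4 + 4.4·5 = 18; r = 17 − 18 = -1
N=6: ŷ = -4 + 4.4·6 = 22.4; r = 20.9 − 22.4 = -1.5
N=7: ŷ = -4 + 4.4·7 = 26.8; r = 28.3 − 26.8 = 1.5
Signs: + + − − +
Runs: +×2, −×2, +×1 → 3

3 runs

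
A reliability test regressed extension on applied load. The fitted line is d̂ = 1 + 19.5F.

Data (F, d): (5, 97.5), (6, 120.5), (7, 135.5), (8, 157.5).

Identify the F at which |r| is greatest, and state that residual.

F=5: d̂ = 1 + 19.5·5 = 98.5; r = 97.5 − 98.5 = -1
F=6: d̂ = 1 + 19.5·6 = 118; r = 120.5 − 118 = 2.5
F=7: d̂ = 1 + 19.5·7 = 137.5; r = 135.5 − 137.5 = -2
F=8: d̂ = 1 + 19.5·8 = 157; r = 157.5 − 157 = 0.5
Largest |r| is 2.5 at F = 6, residual 2.5.

F = 6, r = 2.5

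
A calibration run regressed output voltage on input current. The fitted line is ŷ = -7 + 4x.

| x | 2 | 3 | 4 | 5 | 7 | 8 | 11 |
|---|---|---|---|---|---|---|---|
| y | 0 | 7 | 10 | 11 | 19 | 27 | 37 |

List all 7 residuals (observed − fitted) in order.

-1, 2, 1, -2, -2, 2, 0

x=2: ŷ = -7 + 4·2 = 1; r = 0 − 1 = -1
x=3: ŷ = -7 + 4·3 = 5; r = 7 − 5 = 2
x=4: ŷ = -7 + 4·4 = 9; r = 10 − 9 = 1
x=5: ŷ = -7 + 4·5 = 13; r = 11 − 13 = -2
x=7: ŷ = -7 + 4·7 = 21; r = 19 − 21 = -2
x=8: ŷ = -7 + 4·8 = 25; r = 27 − 25 = 2
x=11: ŷ = -7 + 4·11 = 37; r = 37 − 37 = 0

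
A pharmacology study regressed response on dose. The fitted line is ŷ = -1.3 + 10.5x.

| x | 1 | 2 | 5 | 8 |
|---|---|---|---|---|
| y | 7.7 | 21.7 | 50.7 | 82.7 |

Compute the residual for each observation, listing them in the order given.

-1.5, 2, -0.5, 0

x=1: ŷ = -1.3 + 10.5·1 = 9.2; e = 7.7 − 9.2 = -1.5
x=2: ŷ = -1.3 + 10.5·2 = 19.7; e = 21.7 − 19.7 = 2
x=5: ŷ = -1.3 + 10.5·5 = 51.2; e = 50.7 − 51.2 = -0.5
x=8: ŷ = -1.3 + 10.5·8 = 82.7; e = 82.7 − 82.7 = 0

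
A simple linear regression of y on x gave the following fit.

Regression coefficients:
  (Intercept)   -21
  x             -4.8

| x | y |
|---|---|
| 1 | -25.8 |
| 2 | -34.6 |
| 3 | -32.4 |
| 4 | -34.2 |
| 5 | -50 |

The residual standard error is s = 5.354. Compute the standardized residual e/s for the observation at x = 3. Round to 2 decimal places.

0.56

ŷ = -21 − 4.8·3 = -35.4
e = -32.4 − (-35.4) = 3
e/s = 3 / 5.354 = 0.56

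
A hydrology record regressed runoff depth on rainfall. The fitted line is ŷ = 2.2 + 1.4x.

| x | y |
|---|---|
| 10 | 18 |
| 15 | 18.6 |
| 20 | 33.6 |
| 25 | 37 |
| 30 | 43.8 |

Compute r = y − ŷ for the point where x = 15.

r = -4.6

ŷ = 2.2 + 1.4·15 = 23.2
r = 18.6 − 23.2 = -4.6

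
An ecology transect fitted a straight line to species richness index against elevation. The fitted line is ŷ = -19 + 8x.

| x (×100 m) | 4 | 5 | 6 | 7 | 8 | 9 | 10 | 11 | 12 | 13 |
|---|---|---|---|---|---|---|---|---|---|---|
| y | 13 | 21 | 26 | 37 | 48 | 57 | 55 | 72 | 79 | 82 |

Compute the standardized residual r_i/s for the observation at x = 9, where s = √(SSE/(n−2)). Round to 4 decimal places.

x=4: ŷ = -19 + 8·4 = 13; r = 13 − 13 = 0
x=5: ŷ = -19 + 8·5 = 21; r = 21 − 21 = 0
x=6: ŷ = -19 + 8·6 = 29; r = 26 − 29 = -3
x=7: ŷ = -19 + 8·7 = 37; r = 37 − 37 = 0
x=8: ŷ = -19 + 8·8 = 45; r = 48 − 45 = 3
x=9: ŷ = -19 + 8·9 = 53; r = 57 − 53 = 4
x=10: ŷ = -19 + 8·10 = 61; r = 55 − 61 = -6
x=11: ŷ = -19 + 8·11 = 69; r = 72 − 69 = 3
x=12: ŷ = -19 + 8·12 = 77; r = 79 − 77 = 2
x=13: ŷ = -19 + 8·13 = 85; r = 82 − 85 = -3
SSE = 0 + 0 + 9 + 0 + 9 + 16 + 36 + 9 + 4 + 9 = 92
s = √(92/8) = 3.39116
r/s = 4 / 3.39116 = 1.1795

1.1795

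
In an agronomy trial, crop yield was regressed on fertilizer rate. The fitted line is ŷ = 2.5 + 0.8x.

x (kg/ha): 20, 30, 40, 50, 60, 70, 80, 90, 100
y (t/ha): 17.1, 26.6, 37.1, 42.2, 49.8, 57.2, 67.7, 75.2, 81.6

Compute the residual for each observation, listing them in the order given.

-1.4, 0.1, 2.6, -0.3, -0.7, -1.3, 1.2, 0.7, -0.9

x=20: ŷ = 2.5 + 0.8·20 = 18.5; e = 17.1 − 18.5 = -1.4
x=30: ŷ = 2.5 + 0.8·30 = 26.5; e = 26.6 − 26.5 = 0.1
x=40: ŷ = 2.5 + 0.8·40 = 34.5; e = 37.1 − 34.5 = 2.6
x=50: ŷ = 2.5 + 0.8·50 = 42.5; e = 42.2 − 42.5 = -0.3
x=60: ŷ = 2.5 + 0.8·60 = 50.5; e = 49.8 − 50.5 = -0.7
x=70: ŷ = 2.5 + 0.8·70 = 58.5; e = 57.2 − 58.5 = -1.3
x=80: ŷ = 2.5 + 0.8·80 = 66.5; e = 67.7 − 66.5 = 1.2
x=90: ŷ = 2.5 + 0.8·90 = 74.5; e = 75.2 − 74.5 = 0.7
x=100: ŷ = 2.5 + 0.8·100 = 82.5; e = 81.6 − 82.5 = -0.9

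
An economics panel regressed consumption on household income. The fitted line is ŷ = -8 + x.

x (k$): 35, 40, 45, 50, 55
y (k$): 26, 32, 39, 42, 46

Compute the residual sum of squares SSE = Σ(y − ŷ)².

SSE = 6

x=35: ŷ = -8 + 35 = 27; e = 26 − 27 = -1
x=40: ŷ = -8 + 40 = 32; e = 32 − 32 = 0
x=45: ŷ = -8 + 45 = 37; e = 39 − 37 = 2
x=50: ŷ = -8 + 50 = 42; e = 42 − 42 = 0
x=55: ŷ = -8 + 55 = 47; e = 46 − 47 = -1
SSE = 1 + 0 + 4 + 0 + 1 = 6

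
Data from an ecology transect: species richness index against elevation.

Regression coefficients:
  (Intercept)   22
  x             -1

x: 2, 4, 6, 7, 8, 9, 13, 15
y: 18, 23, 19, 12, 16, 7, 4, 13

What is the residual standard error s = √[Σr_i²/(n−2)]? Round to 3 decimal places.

x=2: ŷ = 22 − 2 = 20; r = 18 − 20 = -2
x=4: ŷ = 22 − 4 = 18; r = 23 − 18 = 5
x=6: ŷ = 22 − 6 = 16; r = 19 − 16 = 3
x=7: ŷ = 22 − 7 = 15; r = 12 − 15 = -3
x=8: ŷ = 22 − 8 = 14; r = 16 − 14 = 2
x=9: ŷ = 22 − 9 = 13; r = 7 − 13 = -6
x=13: ŷ = 22 − 13 = 9; r = 4 − 9 = -5
x=15: ŷ = 22 − 15 = 7; r = 13 − 7 = 6
SSE = 4 + 25 + 9 + 9 + 4 + 36 + 25 + 36 = 148
s = √(148/6) = √24.6667 ≈ 4.967

s = 4.967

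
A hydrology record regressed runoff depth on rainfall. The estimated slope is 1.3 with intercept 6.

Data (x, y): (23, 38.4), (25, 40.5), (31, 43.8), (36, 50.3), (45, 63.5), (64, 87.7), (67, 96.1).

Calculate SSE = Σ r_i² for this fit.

x=23: ŷ = 6 + 1.3·23 = 35.9; r = 38.4 − 35.9 = 2.5
x=25: ŷ = 6 + 1.3·25 = 38.5; r = 40.5 − 38.5 = 2
x=31: ŷ = 6 + 1.3·31 = 46.3; r = 43.8 − 46.3 = -2.5
x=36: ŷ = 6 + 1.3·36 = 52.8; r = 50.3 − 52.8 = -2.5
x=45: ŷ = 6 + 1.3·45 = 64.5; r = 63.5 − 64.5 = -1
x=64: ŷ = 6 + 1.3·64 = 89.2; r = 87.7 − 89.2 = -1.5
x=67: ŷ = 6 + 1.3·67 = 93.1; r = 96.1 − 93.1 = 3
SSE = 6.25 + 4 + 6.25 + 6.25 + 1 + 2.25 + 9 = 35

SSE = 35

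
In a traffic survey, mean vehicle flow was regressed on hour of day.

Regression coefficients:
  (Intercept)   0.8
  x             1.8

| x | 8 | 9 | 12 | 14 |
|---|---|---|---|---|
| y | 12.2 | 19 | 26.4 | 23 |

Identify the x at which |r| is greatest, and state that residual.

x = 12, r = 4

x=8: ŷ = 0.8 + 1.8·8 = 15.2; r = 12.2 − 15.2 = -3
x=9: ŷ = 0.8 + 1.8·9 = 17; r = 19 − 17 = 2
x=12: ŷ = 0.8 + 1.8·12 = 22.4; r = 26.4 − 22.4 = 4
x=14: ŷ = 0.8 + 1.8·14 = 26; r = 23 − 26 = -3
Largest |r| is 4 at x = 12, residual 4.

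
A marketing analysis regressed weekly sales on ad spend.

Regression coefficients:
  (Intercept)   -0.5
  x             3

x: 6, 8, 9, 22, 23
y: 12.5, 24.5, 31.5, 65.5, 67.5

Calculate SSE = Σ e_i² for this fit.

SSE = 52

x=6: ŷ = -0.5 + 3·6 = 17.5; e = 12.5 − 17.5 = -5
x=8: ŷ = -0.5 + 3·8 = 23.5; e = 24.5 − 23.5 = 1
x=9: ŷ = -0.5 + 3·9 = 26.5; e = 31.5 − 26.5 = 5
x=22: ŷ = -0.5 + 3·22 = 65.5; e = 65.5 − 65.5 = 0
x=23: ŷ = -0.5 + 3·23 = 68.5; e = 67.5 − 68.5 = -1
SSE = 25 + 1 + 25 + 0 + 1 = 52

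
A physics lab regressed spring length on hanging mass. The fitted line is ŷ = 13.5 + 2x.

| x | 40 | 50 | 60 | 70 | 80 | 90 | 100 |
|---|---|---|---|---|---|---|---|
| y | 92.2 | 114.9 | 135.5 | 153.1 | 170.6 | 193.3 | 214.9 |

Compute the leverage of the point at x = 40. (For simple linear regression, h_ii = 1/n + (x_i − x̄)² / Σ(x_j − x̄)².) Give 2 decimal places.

x̄ = (40 + 50 + 60 + 70 + 80 + 90 + 100)/7 = 70
Σ(x − x̄)² = 900 + 400 + 100 + 0 + 100 + 400 + 900 = 2800
h = 1/7 + (-30)²/2800 = 0.142857 + 0.321429 = 0.46

h = 0.46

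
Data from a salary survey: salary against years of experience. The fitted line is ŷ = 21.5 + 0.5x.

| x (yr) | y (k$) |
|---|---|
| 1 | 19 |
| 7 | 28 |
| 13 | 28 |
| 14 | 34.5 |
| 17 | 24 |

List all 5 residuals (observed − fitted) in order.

-3, 3, 0, 6, -6

x=1: ŷ = 21.5 + 0.5·1 = 22; r = 19 − 22 = -3
x=7: ŷ = 21.5 + 0.5·7 = 25; r = 28 − 25 = 3
x=13: ŷ = 21.5 + 0.5·13 = 28; r = 28 − 28 = 0
x=14: ŷ = 21.5 + 0.5·14 = 28.5; r = 34.5 − 28.5 = 6
x=17: ŷ = 21.5 + 0.5·17 = 30; r = 24 − 30 = -6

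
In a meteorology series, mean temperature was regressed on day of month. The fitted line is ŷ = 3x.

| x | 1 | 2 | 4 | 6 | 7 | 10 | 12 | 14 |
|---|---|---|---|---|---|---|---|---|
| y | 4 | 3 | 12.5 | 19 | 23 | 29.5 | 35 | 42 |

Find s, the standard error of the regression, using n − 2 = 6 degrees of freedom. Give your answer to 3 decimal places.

x=1: ŷ = 3·1 = 3; e = 4 − 3 = 1
x=2: ŷ = 3·2 = 6; e = 3 − 6 = -3
x=4: ŷ = 3·4 = 12; e = 12.5 − 12 = 0.5
x=6: ŷ = 3·6 = 18; e = 19 − 18 = 1
x=7: ŷ = 3·7 = 21; e = 23 − 21 = 2
x=10: ŷ = 3·10 = 30; e = 29.5 − 30 = -0.5
x=12: ŷ = 3·12 = 36; e = 35 − 36 = -1
x=14: ŷ = 3·14 = 42; e = 42 − 42 = 0
SSE = 1 + 9 + 0.25 + 1 + 4 + 0.25 + 1 + 0 = 16.5
s = √(16.5/6) = √2.75 ≈ 1.658

s = 1.658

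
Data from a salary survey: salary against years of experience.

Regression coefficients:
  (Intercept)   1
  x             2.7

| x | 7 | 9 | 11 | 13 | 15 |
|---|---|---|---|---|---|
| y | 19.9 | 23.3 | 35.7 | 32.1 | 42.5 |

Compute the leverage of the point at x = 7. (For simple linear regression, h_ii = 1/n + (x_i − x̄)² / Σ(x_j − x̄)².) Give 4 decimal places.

x̄ = (7 + 9 + 11 + 13 + 15)/5 = 11
Σ(x − x̄)² = 16 + 4 + 0 + 4 + 16 = 40
h = 1/5 + (-4)²/40 = 0.2 + 0.4 = 0.6000

h = 0.6000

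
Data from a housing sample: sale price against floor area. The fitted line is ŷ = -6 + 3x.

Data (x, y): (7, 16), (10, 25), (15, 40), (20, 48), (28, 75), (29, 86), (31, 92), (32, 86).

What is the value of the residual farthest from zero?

x=7: ŷ = -6 + 3·7 = 15; r = 16 − 15 = 1
x=10: ŷ = -6 + 3·10 = 24; r = 25 − 24 = 1
x=15: ŷ = -6 + 3·15 = 39; r = 40 − 39 = 1
x=20: ŷ = -6 + 3·20 = 54; r = 48 − 54 = -6
x=28: ŷ = -6 + 3·28 = 78; r = 75 − 78 = -3
x=29: ŷ = -6 + 3·29 = 81; r = 86 − 81 = 5
x=31: ŷ = -6 + 3·31 = 87; r = 92 − 87 = 5
x=32: ŷ = -6 + 3·32 = 90; r = 86 − 90 = -4
Largest |r| is 6 at x = 20, residual -6.

r = -6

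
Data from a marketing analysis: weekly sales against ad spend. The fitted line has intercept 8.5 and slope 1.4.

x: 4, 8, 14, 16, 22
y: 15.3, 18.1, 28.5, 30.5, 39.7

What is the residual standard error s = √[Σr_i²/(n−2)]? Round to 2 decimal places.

s = 1.22

x=4: ŷ = 8.5 + 1.4·4 = 14.1; r = 15.3 − 14.1 = 1.2
x=8: ŷ = 8.5 + 1.4·8 = 19.7; r = 18.1 − 19.7 = -1.6
x=14: ŷ = 8.5 + 1.4·14 = 28.1; r = 28.5 − 28.1 = 0.4
x=16: ŷ = 8.5 + 1.4·16 = 30.9; r = 30.5 − 30.9 = -0.4
x=22: ŷ = 8.5 + 1.4·22 = 39.3; r = 39.7 − 39.3 = 0.4
SSE = 1.44 + 2.56 + 0.16 + 0.16 + 0.16 = 4.48
s = √(4.48/3) = √1.49333 ≈ 1.22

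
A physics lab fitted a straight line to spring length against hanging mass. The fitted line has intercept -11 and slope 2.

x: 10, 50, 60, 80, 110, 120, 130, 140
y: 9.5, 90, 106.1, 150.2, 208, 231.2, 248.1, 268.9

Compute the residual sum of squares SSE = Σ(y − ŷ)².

SSE = 17.76

x=10: ŷ = -11 + 2·10 = 9; e = 9.5 − 9 = 0.5
x=50: ŷ = -11 + 2·50 = 89; e = 90 − 89 = 1
x=60: ŷ = -11 + 2·60 = 109; e = 106.1 − 109 = -2.9
x=80: ŷ = -11 + 2·80 = 149; e = 150.2 − 149 = 1.2
x=110: ŷ = -11 + 2·110 = 209; e = 208 − 209 = -1
x=120: ŷ = -11 + 2·120 = 229; e = 231.2 − 229 = 2.2
x=130: ŷ = -11 + 2·130 = 249; e = 248.1 − 249 = -0.9
x=140: ŷ = -11 + 2·140 = 269; e = 268.9 − 269 = -0.1
SSE = 0.25 + 1 + 8.41 + 1.44 + 1 + 4.84 + 0.81 + 0.01 = 17.76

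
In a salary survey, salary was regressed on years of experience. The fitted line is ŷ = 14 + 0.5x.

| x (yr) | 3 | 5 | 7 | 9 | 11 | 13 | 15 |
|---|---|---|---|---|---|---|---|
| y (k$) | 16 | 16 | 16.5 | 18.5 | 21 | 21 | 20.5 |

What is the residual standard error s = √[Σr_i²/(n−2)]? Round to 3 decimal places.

x=3: ŷ = 14 + 0.5·3 = 15.5; r = 16 − 15.5 = 0.5
x=5: ŷ = 14 + 0.5·5 = 16.5; r = 16 − 16.5 = -0.5
x=7: ŷ = 14 + 0.5·7 = 17.5; r = 16.5 − 17.5 = -1
x=9: ŷ = 14 + 0.5·9 = 18.5; r = 18.5 − 18.5 = 0
x=11: ŷ = 14 + 0.5·11 = 19.5; r = 21 − 19.5 = 1.5
x=13: ŷ = 14 + 0.5·13 = 20.5; r = 21 − 20.5 = 0.5
x=15: ŷ = 14 + 0.5·15 = 21.5; r = 20.5 − 21.5 = -1
SSE = 0.25 + 0.25 + 1 + 0 + 2.25 + 0.25 + 1 = 5
s = √(5/5) = √1 ≈ 1.000

s = 1.000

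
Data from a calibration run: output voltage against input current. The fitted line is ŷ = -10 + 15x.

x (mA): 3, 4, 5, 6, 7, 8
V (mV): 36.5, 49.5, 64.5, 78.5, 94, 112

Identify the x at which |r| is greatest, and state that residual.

x = 8, r = 2

x=3: ŷ = -10 + 15·3 = 35; r = 36.5 − 35 = 1.5
x=4: ŷ = -10 + 15·4 = 50; r = 49.5 − 50 = -0.5
x=5: ŷ = -10 + 15·5 = 65; r = 64.5 − 65 = -0.5
x=6: ŷ = -10 + 15·6 = 80; r = 78.5 − 80 = -1.5
x=7: ŷ = -10 + 15·7 = 95; r = 94 − 95 = -1
x=8: ŷ = -10 + 15·8 = 110; r = 112 − 110 = 2
Largest |r| is 2 at x = 8, residual 2.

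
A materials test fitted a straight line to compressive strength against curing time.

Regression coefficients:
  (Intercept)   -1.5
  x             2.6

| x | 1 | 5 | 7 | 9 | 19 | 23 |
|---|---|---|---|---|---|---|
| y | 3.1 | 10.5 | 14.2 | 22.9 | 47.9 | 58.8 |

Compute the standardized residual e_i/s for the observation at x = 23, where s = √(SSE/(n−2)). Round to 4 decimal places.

x=1: ŷ = -1.5 + 2.6·1 = 1.1; e = 3.1 − 1.1 = 2
x=5: ŷ = -1.5 + 2.6·5 = 11.5; e = 10.5 − 11.5 = -1
x=7: ŷ = -1.5 + 2.6·7 = 16.7; e = 14.2 − 16.7 = -2.5
x=9: ŷ = -1.5 + 2.6·9 = 21.9; e = 22.9 − 21.9 = 1
x=19: ŷ = -1.5 + 2.6·19 = 47.9; e = 47.9 − 47.9 = 0
x=23: ŷ = -1.5 + 2.6·23 = 58.3; e = 58.8 − 58.3 = 0.5
SSE = 4 + 1 + 6.25 + 1 + 0 + 0.25 = 12.5
s = √(12.5/4) = 1.76777
e/s = 0.5 / 1.76777 = 0.2828

0.2828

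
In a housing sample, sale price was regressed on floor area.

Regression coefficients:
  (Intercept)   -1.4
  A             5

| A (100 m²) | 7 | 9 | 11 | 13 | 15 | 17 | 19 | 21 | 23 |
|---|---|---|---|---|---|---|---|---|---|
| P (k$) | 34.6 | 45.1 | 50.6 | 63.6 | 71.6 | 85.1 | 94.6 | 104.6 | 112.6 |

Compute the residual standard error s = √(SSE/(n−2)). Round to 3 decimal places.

s = 1.753

A=7: P̂ = -1.4 + 5·7 = 33.6; e = 34.6 − 33.6 = 1
A=9: P̂ = -1.4 + 5·9 = 43.6; e = 45.1 − 43.6 = 1.5
A=11: P̂ = -1.4 + 5·11 = 53.6; e = 50.6 − 53.6 = -3
A=13: P̂ = -1.4 + 5·13 = 63.6; e = 63.6 − 63.6 = 0
A=15: P̂ = -1.4 + 5·15 = 73.6; e = 71.6 − 73.6 = -2
A=17: P̂ = -1.4 + 5·17 = 83.6; e = 85.1 − 83.6 = 1.5
A=19: P̂ = -1.4 + 5·19 = 93.6; e = 94.6 − 93.6 = 1
A=21: P̂ = -1.4 + 5·21 = 103.6; e = 104.6 − 103.6 = 1
A=23: P̂ = -1.4 + 5·23 = 113.6; e = 112.6 − 113.6 = -1
SSE = 1 + 2.25 + 9 + 0 + 4 + 2.25 + 1 + 1 + 1 = 21.5
s = √(21.5/7) = √3.07143 ≈ 1.753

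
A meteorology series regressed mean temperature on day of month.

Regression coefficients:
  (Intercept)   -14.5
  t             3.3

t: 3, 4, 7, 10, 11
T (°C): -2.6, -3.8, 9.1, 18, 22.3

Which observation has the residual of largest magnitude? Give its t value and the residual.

t = 4, e = -2.5

t=3: T̂ = -14.5 + 3.3·3 = -4.6; e = -2.6 − (-4.6) = 2
t=4: T̂ = -14.5 + 3.3·4 = -1.3; e = -3.8 − (-1.3) = -2.5
t=7: T̂ = -14.5 + 3.3·7 = 8.6; e = 9.1 − 8.6 = 0.5
t=10: T̂ = -14.5 + 3.3·10 = 18.5; e = 18 − 18.5 = -0.5
t=11: T̂ = -14.5 + 3.3·11 = 21.8; e = 22.3 − 21.8 = 0.5
Largest |e| is 2.5 at t = 4, residual -2.5.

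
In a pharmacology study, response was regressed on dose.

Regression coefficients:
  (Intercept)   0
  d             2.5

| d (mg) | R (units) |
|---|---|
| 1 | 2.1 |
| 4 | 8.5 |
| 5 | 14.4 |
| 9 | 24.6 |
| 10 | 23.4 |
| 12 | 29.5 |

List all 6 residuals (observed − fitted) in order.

d=1: R̂ = 2.5·1 = 2.5; e = 2.1 − 2.5 = -0.4
d=4: R̂ = 2.5·4 = 10; e = 8.5 − 10 = -1.5
d=5: R̂ = 2.5·5 = 12.5; e = 14.4 − 12.5 = 1.9
d=9: R̂ = 2.5·9 = 22.5; e = 24.6 − 22.5 = 2.1
d=10: R̂ = 2.5·10 = 25; e = 23.4 − 25 = -1.6
d=12: R̂ = 2.5·12 = 30; e = 29.5 − 30 = -0.5

-0.4, -1.5, 1.9, 2.1, -1.6, -0.5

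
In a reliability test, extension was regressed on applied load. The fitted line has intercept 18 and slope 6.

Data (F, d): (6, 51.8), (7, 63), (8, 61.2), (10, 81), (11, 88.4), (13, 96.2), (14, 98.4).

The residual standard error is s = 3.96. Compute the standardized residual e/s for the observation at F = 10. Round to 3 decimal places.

0.758

d̂ = 18 + 6·10 = 78
e = 81 − 78 = 3
e/s = 3 / 3.96 = 0.758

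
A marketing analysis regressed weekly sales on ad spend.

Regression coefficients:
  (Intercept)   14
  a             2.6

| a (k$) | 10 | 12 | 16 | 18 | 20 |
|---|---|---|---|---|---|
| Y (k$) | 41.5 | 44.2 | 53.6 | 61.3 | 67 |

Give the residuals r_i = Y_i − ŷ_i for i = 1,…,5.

1.5, -1, -2, 0.5, 1

a=10: ŷ = 14 + 2.6·10 = 40; r = 41.5 − 40 = 1.5
a=12: ŷ = 14 + 2.6·12 = 45.2; r = 44.2 − 45.2 = -1
a=16: ŷ = 14 + 2.6·16 = 55.6; r = 53.6 − 55.6 = -2
a=18: ŷ = 14 + 2.6·18 = 60.8; r = 61.3 − 60.8 = 0.5
a=20: ŷ = 14 + 2.6·20 = 66; r = 67 − 66 = 1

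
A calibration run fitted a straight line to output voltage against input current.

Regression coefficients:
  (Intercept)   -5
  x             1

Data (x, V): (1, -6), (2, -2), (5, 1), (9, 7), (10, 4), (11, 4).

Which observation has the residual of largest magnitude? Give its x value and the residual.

x = 9, e = 3

x=1: ŷ = -5 + 1 = -4; e = -6 − (-4) = -2
x=2: ŷ = -5 + 2 = -3; e = -2 − (-3) = 1
x=5: ŷ = -5 + 5 = 0; e = 1 − 0 = 1
x=9: ŷ = -5 + 9 = 4; e = 7 − 4 = 3
x=10: ŷ = -5 + 10 = 5; e = 4 − 5 = -1
x=11: ŷ = -5 + 11 = 6; e = 4 − 6 = -2
Largest |e| is 3 at x = 9, residual 3.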